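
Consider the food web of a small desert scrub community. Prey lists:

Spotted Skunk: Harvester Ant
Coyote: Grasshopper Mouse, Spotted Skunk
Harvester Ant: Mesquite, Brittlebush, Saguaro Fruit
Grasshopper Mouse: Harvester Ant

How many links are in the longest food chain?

One longest chain: Mesquite → Harvester Ant → Grasshopper Mouse → Coyote.
It has 4 species and 3 links.

3 links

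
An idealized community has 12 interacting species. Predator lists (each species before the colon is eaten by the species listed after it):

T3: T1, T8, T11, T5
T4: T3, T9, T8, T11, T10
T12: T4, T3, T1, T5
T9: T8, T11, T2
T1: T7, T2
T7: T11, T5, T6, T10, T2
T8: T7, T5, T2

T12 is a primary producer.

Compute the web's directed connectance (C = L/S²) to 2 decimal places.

The web has S = 12 species and L = 26 feeding links.
C = L / S² = 26 / 144 = 0.1806 ≈ 0.18.

C = 0.18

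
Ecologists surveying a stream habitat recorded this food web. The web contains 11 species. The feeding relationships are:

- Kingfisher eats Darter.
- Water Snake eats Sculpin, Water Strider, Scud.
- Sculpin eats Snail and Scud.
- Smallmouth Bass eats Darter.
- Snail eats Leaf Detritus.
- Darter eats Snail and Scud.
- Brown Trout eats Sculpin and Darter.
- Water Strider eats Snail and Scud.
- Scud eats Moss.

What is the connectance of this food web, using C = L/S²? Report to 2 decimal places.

C = 0.12

The web has S = 11 species and L = 15 feeding links.
C = L / S² = 15 / 121 = 0.1240 ≈ 0.12.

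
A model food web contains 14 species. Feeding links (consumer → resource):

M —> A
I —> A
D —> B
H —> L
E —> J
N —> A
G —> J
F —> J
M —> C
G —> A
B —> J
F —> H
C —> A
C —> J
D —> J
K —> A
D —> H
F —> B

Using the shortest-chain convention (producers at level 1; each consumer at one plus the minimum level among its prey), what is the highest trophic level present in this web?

Producers (level 1): L, A, J.
Following each consumer down to its lowest-level prey: A → K (levels 1 through 2).
All prey of K (A 1) are at level 1 or above, so K is at level 1 + 1 = 2.
Every consumer has at least one prey at level 1 or below, so none exceeds level 2.

2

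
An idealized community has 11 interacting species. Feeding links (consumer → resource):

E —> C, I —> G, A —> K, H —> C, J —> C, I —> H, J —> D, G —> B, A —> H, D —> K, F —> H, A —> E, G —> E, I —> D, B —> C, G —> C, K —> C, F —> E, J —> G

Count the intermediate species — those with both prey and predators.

6

Intermediate species (has both prey and predators): H, B, E, K, D, G.
Count: 6.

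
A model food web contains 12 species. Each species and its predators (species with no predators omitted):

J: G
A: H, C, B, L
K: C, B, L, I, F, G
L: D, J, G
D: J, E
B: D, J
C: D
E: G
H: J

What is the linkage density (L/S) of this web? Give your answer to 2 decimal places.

L/S = 1.75

There are L = 21 links among S = 12 species.
L/S = 21/12 = 1.7500 ≈ 1.75.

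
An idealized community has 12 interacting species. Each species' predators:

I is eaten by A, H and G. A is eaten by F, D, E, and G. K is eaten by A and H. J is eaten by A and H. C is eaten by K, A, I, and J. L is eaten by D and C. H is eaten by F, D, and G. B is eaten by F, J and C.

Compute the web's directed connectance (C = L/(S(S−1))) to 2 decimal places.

The web has S = 12 species and L = 23 feeding links.
C = L / (S(S−1)) = 23 / 132 = 0.1742 ≈ 0.17.

C = 0.17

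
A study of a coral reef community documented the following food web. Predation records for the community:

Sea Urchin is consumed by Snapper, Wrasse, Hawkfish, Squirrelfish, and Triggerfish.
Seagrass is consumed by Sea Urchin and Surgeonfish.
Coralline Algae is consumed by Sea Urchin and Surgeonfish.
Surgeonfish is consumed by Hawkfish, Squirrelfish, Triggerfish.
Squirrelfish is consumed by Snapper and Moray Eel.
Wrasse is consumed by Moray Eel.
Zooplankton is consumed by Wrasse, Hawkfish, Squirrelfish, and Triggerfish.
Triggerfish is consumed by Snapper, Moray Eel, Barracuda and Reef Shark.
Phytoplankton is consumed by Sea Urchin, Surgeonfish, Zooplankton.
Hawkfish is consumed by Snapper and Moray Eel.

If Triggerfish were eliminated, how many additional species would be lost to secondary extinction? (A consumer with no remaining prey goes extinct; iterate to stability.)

Remove Triggerfish.
Round 1: Reef Shark (all prey gone), Barracuda (all prey gone) → extinct.
No further losses. Total secondary extinctions: 2.

2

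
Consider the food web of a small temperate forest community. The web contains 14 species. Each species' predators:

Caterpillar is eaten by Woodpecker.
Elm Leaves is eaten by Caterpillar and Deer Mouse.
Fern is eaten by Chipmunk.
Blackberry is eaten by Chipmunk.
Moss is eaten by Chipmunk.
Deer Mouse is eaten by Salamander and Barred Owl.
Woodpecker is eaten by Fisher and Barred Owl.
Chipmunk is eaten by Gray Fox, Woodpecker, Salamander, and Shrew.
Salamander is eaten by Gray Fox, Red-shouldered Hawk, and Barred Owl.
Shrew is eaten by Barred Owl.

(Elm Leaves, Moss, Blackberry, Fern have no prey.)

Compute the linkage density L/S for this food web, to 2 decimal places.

L/S = 1.29

There are L = 18 links among S = 14 species.
L/S = 18/14 = 1.2857 ≈ 1.29.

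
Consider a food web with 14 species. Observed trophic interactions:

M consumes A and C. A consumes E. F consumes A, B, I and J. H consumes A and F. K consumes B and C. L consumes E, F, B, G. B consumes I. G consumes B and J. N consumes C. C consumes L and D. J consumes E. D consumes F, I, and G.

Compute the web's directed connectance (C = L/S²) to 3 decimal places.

C = 0.128

The web has S = 14 species and L = 25 feeding links.
C = L / S² = 25 / 196 = 0.1276 ≈ 0.128.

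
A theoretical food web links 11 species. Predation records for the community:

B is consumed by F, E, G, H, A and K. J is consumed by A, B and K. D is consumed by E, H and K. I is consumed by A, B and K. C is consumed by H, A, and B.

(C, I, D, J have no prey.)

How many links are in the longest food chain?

2 links

One longest chain: C → B → K.
It has 3 species and 2 links.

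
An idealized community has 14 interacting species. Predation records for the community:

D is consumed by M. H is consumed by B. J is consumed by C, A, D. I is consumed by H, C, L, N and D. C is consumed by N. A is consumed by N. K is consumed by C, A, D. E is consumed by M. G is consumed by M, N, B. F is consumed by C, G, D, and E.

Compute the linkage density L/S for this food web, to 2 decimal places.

There are L = 23 links among S = 14 species.
L/S = 23/14 = 1.6429 ≈ 1.64.

L/S = 1.64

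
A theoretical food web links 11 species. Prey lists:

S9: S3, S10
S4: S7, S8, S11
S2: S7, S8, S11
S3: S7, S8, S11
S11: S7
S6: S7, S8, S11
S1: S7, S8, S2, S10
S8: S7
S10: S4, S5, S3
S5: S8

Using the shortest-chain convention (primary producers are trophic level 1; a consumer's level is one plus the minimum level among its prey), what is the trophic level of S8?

Trophic level 2

S7 is a producer → level 1.
S8 eats S7 → level 2.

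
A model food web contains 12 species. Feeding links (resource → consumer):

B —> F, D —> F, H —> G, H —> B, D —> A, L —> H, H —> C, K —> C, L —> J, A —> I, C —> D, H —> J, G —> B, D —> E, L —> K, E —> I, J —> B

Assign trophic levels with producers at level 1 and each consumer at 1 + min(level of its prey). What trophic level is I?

L is a producer → level 1.
H eats L → level 2.
C eats H → level 3.
D eats C → level 4.
A eats D → level 5.
I eats A → level 6.
No prey of I is below level 5, so 6 is the minimum.

Trophic level 6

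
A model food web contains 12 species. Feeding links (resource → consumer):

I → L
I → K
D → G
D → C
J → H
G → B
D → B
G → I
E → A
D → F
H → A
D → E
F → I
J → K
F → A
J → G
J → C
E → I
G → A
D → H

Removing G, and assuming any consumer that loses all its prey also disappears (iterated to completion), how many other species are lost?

0

Remove G.
Every predator of it retains at least one other prey: B still has D; A still has H, F, E; I still has F, E.
No consumer loses all prey, so no secondary extinctions occur.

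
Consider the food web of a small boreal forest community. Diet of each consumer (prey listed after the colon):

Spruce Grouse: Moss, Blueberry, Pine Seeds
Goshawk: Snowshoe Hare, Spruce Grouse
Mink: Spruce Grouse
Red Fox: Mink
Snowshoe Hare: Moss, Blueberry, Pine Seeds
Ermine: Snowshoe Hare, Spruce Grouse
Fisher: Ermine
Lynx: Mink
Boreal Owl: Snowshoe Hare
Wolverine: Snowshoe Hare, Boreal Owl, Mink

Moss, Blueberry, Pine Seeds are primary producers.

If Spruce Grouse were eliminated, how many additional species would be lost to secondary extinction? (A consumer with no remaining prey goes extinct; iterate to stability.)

Remove Spruce Grouse.
Round 1: Mink (all prey gone) → extinct.
Round 2: Red Fox (all prey gone), Lynx (all prey gone) → extinct.
No further losses. Total secondary extinctions: 3.

3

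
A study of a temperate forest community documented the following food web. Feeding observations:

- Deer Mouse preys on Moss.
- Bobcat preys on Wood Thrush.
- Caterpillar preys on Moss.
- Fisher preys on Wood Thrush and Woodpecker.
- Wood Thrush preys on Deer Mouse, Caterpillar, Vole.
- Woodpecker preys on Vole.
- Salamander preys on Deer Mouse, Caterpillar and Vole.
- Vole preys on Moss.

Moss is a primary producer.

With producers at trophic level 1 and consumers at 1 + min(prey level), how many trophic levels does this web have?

4

Producers (level 1): Moss.
Following each consumer down to its lowest-level prey: Moss → Vole → Woodpecker → Fisher (levels 1 through 4).
All prey of Fisher (Woodpecker 3, Wood Thrush 3) are at level 3 or above, so Fisher is at level 1 + 3 = 4.
Every consumer has at least one prey at level 3 or below, so none exceeds level 4.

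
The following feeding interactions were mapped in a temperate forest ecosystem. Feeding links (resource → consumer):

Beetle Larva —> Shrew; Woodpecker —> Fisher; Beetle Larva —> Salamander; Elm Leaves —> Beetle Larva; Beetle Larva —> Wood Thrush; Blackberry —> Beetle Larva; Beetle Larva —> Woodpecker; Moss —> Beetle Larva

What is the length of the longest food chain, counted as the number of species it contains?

4 species

One longest chain: Moss → Beetle Larva → Woodpecker → Fisher.
It has 4 species and 3 links.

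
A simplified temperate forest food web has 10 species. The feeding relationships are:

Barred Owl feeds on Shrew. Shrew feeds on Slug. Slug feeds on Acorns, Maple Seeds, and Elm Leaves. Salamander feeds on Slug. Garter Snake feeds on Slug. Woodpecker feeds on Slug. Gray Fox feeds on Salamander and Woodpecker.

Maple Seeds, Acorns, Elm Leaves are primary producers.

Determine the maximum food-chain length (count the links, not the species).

One longest chain: Maple Seeds → Slug → Woodpecker → Gray Fox.
It has 4 species and 3 links.

3 links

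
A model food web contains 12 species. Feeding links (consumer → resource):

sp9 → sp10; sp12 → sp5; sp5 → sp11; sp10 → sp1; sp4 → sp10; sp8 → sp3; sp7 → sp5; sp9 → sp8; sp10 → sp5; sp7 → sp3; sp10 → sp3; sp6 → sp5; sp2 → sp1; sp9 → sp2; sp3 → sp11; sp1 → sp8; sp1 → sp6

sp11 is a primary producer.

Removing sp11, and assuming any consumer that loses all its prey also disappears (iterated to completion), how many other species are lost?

Remove sp11.
Round 1: sp3 (all prey gone), sp5 (all prey gone) → extinct.
Round 2: sp8 (all prey gone), sp7 (all prey gone), sp6 (all prey gone), sp12 (all prey gone) → extinct.
Round 3: sp1 (all prey gone) → extinct.
Round 4: sp10 (all prey gone), sp2 (all prey gone) → extinct.
Round 5: sp4 (all prey gone), sp9 (all prey gone) → extinct.
No further losses. Total secondary extinctions: 11.

11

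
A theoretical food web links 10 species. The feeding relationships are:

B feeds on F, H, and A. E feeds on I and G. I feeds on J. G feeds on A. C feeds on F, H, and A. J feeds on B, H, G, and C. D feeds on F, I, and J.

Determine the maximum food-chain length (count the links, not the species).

4 links

One longest chain: A → G → J → I → E.
It has 5 species and 4 links.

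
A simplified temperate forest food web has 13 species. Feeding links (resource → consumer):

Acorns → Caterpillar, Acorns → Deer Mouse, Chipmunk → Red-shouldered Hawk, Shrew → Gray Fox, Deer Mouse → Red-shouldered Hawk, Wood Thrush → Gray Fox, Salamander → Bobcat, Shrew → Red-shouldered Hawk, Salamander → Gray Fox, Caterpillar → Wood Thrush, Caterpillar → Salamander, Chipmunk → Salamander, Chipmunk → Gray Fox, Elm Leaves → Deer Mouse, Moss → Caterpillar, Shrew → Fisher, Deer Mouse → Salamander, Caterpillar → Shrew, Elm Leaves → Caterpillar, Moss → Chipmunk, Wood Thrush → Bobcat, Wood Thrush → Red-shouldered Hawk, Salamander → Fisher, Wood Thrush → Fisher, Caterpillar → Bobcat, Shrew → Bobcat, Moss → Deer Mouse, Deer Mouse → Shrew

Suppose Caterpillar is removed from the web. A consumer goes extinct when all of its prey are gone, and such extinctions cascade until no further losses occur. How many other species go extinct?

Remove Caterpillar.
Round 1: Wood Thrush (all prey gone) → extinct.
No further losses. Total secondary extinctions: 1.

1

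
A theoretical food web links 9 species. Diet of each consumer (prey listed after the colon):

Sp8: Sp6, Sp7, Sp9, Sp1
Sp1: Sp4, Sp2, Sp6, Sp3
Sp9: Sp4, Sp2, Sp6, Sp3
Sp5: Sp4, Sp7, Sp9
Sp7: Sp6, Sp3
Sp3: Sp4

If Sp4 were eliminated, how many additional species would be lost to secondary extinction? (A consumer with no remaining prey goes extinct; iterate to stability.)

Remove Sp4.
Round 1: Sp3 (all prey gone) → extinct.
No further losses. Total secondary extinctions: 1.

1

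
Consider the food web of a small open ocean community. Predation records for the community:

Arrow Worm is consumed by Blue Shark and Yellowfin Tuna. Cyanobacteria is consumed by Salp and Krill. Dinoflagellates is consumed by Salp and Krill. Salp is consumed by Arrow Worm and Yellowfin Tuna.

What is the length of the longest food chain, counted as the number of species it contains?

4 species

One longest chain: Dinoflagellates → Salp → Arrow Worm → Blue Shark.
It has 4 species and 3 links.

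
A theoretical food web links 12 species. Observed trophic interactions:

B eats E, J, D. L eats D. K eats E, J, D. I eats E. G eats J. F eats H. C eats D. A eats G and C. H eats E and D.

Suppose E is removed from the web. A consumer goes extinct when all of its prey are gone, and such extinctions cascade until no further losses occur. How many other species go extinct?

1

Remove E.
Round 1: I (all prey gone) → extinct.
No further losses. Total secondary extinctions: 1.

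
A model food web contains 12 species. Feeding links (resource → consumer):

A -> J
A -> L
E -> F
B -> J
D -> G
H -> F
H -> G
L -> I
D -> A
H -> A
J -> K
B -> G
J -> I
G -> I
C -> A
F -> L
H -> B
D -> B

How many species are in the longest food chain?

One longest chain: H → F → L → I.
It has 4 species and 3 links.

4 species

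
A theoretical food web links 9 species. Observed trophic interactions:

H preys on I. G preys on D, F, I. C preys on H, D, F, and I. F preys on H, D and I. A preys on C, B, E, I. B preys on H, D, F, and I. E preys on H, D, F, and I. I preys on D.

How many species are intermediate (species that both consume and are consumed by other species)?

6

Intermediate species (has both prey and predators): I, H, F, C, E, B.
Count: 6.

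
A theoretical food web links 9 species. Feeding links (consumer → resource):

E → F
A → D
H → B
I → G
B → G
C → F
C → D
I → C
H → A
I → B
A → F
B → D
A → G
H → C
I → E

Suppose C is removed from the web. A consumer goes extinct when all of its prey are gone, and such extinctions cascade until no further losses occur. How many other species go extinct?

Remove C.
Every predator of it retains at least one other prey: I still has G, E, B; H still has B, A.
No consumer loses all prey, so no secondary extinctions occur.

0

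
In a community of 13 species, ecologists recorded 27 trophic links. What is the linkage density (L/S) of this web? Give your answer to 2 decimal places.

L/S = 2.08

There are L = 27 links among S = 13 species.
L/S = 27/13 = 2.0769 ≈ 2.08.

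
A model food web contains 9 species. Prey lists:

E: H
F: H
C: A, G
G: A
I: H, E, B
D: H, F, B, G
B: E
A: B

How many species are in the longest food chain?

One longest chain: H → E → B → A → G → C.
It has 6 species and 5 links.

6 species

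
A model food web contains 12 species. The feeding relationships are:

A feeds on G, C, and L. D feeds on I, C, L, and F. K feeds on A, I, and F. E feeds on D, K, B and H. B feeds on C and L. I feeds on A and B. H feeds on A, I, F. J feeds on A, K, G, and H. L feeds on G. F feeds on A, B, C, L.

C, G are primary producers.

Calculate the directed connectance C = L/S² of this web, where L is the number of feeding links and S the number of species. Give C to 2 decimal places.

C = 0.21

The web has S = 12 species and L = 30 feeding links.
C = L / S² = 30 / 144 = 0.2083 ≈ 0.21.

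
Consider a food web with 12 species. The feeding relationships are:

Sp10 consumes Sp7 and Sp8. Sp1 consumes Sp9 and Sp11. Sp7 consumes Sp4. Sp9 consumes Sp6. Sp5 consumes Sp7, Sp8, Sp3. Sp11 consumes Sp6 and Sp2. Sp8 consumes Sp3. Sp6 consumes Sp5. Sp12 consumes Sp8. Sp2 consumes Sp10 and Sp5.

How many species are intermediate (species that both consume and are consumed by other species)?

8

Intermediate species (has both prey and predators): Sp7, Sp8, Sp5, Sp10, Sp6, Sp2, Sp9, Sp11.
Count: 8.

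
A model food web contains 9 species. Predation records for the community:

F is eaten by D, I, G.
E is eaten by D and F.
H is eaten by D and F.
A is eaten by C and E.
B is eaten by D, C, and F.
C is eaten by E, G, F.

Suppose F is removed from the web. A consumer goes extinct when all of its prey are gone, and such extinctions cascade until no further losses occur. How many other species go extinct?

1

Remove F.
Round 1: I (all prey gone) → extinct.
No further losses. Total secondary extinctions: 1.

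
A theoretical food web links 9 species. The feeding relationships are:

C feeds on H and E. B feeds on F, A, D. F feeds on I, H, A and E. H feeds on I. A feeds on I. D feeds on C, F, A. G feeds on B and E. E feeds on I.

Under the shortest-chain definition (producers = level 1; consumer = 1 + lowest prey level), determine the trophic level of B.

I is a producer → level 1.
A eats I → level 2.
B eats A → level 3.
No prey of B is below level 2, so 3 is the minimum.

Trophic level 3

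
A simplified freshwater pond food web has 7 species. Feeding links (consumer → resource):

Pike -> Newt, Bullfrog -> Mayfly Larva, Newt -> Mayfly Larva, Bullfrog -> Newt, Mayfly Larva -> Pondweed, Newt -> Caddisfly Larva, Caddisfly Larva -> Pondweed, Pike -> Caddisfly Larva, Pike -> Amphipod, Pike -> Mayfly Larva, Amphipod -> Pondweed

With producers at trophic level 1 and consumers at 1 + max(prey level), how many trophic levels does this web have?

Producers (level 1): Pondweed.
Pondweed → Caddisfly Larva → Newt → Pike gives Pike level 4.
No species has a prey at level 4, so no species reaches level 5.

4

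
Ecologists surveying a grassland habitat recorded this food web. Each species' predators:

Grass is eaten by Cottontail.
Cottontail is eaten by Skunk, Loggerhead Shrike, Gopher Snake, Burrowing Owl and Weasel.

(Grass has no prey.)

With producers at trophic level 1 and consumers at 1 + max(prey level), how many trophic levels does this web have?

Producers (level 1): Grass.
Grass → Cottontail → Skunk gives Skunk level 3.
No species has a prey at level 3, so no species reaches level 4.

3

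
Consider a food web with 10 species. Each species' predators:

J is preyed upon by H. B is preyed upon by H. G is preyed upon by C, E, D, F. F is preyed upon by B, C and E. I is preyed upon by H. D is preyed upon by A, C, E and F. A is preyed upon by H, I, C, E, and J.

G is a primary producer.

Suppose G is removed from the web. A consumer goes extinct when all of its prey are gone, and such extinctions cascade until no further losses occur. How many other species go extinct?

9

Remove G.
Round 1: D (all prey gone) → extinct.
Round 2: F (all prey gone), A (all prey gone) → extinct.
Round 3: E (all prey gone), J (all prey gone), C (all prey gone), B (all prey gone), I (all prey gone) → extinct.
Round 4: H (all prey gone) → extinct.
No further losses. Total secondary extinctions: 9.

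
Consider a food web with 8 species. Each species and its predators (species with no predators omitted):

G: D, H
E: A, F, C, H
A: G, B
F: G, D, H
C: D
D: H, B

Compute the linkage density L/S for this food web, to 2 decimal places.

L/S = 1.75

There are L = 14 links among S = 8 species.
L/S = 14/8 = 1.7500 ≈ 1.75.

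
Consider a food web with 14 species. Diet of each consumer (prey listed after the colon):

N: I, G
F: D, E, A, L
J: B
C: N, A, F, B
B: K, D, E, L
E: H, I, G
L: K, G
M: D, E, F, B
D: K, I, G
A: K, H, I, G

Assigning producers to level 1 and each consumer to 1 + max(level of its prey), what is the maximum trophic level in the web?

Producers (level 1): K, H, I, G.
K → L → F → M gives M level 4.
No species has a prey at level 4, so no species reaches level 5.

4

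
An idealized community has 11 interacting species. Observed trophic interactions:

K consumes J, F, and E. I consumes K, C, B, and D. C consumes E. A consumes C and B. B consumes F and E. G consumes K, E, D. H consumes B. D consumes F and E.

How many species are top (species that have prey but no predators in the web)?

Top species (has prey, but nothing eats it): H, I, G, A.
Count: 4.

4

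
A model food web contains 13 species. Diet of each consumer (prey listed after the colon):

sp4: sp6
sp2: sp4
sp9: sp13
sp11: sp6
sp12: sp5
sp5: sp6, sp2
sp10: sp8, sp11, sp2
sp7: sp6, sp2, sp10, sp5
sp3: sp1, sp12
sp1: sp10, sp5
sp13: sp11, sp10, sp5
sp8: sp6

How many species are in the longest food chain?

One longest chain: sp6 → sp4 → sp2 → sp10 → sp13 → sp9.
It has 6 species and 5 links.

6 species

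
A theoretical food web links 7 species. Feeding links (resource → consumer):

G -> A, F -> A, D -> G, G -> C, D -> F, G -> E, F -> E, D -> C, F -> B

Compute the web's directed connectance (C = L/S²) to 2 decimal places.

C = 0.18

The web has S = 7 species and L = 9 feeding links.
C = L / S² = 9 / 49 = 0.1837 ≈ 0.18.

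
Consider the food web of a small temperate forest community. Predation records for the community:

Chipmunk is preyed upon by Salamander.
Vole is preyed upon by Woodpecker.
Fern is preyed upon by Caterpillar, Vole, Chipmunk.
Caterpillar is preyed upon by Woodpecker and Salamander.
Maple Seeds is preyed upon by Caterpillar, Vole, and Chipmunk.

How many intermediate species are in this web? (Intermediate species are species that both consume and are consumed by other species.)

Intermediate species (has both prey and predators): Caterpillar, Chipmunk, Vole.
Count: 3.

3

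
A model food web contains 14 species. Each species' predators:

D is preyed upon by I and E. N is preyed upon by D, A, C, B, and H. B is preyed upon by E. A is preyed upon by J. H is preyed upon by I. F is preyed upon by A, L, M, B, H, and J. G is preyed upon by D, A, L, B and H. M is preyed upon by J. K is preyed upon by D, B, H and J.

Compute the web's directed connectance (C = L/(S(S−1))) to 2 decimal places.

C = 0.14

The web has S = 14 species and L = 26 feeding links.
C = L / (S(S−1)) = 26 / 182 = 0.1429 ≈ 0.14.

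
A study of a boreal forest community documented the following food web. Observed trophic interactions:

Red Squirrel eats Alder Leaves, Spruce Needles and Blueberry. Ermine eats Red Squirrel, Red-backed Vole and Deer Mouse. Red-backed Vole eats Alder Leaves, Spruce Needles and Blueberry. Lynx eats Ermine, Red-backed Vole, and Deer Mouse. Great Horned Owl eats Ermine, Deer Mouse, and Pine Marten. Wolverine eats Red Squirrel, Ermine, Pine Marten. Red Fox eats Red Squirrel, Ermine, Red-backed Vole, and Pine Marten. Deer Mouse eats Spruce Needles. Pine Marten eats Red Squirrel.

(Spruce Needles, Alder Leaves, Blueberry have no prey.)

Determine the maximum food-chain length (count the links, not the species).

3 links

One longest chain: Spruce Needles → Red Squirrel → Pine Marten → Red Fox.
It has 4 species and 3 links.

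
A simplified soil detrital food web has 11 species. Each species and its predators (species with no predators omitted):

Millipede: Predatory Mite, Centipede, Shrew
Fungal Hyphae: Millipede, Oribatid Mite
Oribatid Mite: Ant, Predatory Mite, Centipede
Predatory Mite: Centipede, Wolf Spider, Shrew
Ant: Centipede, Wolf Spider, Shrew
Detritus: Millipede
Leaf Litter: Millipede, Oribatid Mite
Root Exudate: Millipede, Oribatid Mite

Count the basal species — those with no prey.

Basal species (no prey listed): Leaf Litter, Detritus, Fungal Hyphae, Root Exudate.
Count: 4.

4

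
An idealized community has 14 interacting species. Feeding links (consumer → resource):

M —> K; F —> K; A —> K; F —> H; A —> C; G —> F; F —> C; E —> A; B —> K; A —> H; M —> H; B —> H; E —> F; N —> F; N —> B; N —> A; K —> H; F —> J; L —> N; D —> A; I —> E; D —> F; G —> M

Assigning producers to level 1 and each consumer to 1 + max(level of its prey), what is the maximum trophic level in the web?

5

Producers (level 1): J, H, C.
H → K → A → N → L gives L level 5.
No species has a prey at level 5, so no species reaches level 6.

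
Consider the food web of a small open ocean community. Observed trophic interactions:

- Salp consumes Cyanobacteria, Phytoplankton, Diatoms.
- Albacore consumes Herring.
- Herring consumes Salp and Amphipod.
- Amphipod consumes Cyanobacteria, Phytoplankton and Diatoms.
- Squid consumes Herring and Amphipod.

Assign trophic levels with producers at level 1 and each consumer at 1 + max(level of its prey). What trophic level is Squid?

Cyanobacteria is a producer → level 1.
Salp eats Cyanobacteria (level 1); other prey at levels: Phytoplankton 1, Diatoms 1 → level 2.
Herring eats Salp (level 2); other prey at levels: Amphipod 2 → level 3.
Squid eats Herring (level 3); other prey at levels: Amphipod 2 → level 4.

Trophic level 4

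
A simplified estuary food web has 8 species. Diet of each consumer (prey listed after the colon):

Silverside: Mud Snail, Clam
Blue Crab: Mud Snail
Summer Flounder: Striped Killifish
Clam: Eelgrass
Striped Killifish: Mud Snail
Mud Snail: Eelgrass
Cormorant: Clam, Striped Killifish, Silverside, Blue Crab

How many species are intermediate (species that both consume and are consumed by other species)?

5

Intermediate species (has both prey and predators): Mud Snail, Clam, Striped Killifish, Silverside, Blue Crab.
Count: 5.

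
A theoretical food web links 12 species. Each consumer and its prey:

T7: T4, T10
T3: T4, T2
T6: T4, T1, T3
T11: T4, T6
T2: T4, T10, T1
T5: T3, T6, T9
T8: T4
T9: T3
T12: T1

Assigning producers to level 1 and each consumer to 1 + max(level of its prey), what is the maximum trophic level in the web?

Producers (level 1): T4, T10, T1.
T4 → T2 → T3 → T6 → T5 gives T5 level 5.
No species has a prey at level 5, so no species reaches level 6.

5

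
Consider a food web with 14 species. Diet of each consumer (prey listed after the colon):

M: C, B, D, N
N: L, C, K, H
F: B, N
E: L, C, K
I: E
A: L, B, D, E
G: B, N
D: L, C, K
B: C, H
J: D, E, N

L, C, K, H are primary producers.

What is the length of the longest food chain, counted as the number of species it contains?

3 species

One longest chain: L → D → J.
It has 3 species and 2 links.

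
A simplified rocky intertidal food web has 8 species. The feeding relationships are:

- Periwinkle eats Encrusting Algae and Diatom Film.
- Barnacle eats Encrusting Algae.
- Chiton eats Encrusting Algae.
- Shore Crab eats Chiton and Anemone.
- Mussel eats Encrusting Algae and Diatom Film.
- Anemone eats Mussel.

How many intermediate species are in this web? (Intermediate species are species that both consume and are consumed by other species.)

Intermediate species (has both prey and predators): Mussel, Chiton, Anemone.
Count: 3.

3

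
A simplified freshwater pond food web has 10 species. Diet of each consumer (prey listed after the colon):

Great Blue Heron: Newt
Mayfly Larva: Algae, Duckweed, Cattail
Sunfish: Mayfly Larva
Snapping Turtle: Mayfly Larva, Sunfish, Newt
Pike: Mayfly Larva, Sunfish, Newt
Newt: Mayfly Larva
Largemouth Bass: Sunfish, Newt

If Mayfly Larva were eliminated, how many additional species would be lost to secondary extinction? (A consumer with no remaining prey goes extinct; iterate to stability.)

6

Remove Mayfly Larva.
Round 1: Sunfish (all prey gone), Newt (all prey gone) → extinct.
Round 2: Snapping Turtle (all prey gone), Pike (all prey gone), Largemouth Bass (all prey gone), Great Blue Heron (all prey gone) → extinct.
No further losses. Total secondary extinctions: 6.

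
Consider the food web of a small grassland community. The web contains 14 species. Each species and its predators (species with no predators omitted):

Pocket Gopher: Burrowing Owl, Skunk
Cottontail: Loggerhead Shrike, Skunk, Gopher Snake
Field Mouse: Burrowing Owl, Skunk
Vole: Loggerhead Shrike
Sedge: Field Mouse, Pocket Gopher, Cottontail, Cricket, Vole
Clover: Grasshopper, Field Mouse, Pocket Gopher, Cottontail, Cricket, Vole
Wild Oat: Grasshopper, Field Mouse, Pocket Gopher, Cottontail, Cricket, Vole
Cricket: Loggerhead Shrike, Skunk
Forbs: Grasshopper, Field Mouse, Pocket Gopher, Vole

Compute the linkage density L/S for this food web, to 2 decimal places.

L/S = 2.21

There are L = 31 links among S = 14 species.
L/S = 31/14 = 2.2143 ≈ 2.21.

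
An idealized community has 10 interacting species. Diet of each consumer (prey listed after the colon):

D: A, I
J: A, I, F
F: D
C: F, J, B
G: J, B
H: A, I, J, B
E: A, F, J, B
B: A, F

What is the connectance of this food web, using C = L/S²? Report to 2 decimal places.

C = 0.21

The web has S = 10 species and L = 21 feeding links.
C = L / S² = 21 / 100 = 0.2100 ≈ 0.21.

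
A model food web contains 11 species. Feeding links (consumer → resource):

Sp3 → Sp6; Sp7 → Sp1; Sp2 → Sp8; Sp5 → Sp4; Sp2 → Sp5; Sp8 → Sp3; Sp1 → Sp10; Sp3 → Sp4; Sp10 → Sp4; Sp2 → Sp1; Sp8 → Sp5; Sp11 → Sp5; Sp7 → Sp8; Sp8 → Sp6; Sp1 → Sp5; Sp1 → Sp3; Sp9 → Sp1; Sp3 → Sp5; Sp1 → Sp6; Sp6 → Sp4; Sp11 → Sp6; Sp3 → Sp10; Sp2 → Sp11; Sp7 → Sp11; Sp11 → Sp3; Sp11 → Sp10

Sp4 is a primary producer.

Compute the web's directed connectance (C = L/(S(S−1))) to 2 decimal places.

C = 0.24

The web has S = 11 species and L = 26 feeding links.
C = L / (S(S−1)) = 26 / 110 = 0.2364 ≈ 0.24.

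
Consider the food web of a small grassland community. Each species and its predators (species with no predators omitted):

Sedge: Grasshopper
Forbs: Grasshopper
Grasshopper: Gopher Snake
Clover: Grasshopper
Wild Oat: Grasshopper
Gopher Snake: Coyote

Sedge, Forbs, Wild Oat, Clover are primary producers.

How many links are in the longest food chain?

One longest chain: Sedge → Grasshopper → Gopher Snake → Coyote.
It has 4 species and 3 links.

3 links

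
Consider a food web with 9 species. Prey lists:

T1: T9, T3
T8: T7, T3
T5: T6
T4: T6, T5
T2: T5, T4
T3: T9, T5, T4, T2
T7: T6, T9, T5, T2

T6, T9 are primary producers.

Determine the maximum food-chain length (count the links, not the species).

5 links

One longest chain: T6 → T5 → T4 → T2 → T7 → T8.
It has 6 species and 5 links.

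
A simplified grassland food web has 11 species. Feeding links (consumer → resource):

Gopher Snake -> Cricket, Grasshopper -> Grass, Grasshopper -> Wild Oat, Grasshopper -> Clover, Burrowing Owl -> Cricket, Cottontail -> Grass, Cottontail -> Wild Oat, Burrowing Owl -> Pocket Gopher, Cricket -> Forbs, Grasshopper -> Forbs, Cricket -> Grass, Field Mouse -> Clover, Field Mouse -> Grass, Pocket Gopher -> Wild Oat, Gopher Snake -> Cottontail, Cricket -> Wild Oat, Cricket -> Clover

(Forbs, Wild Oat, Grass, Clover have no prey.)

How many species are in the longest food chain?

3 species

One longest chain: Wild Oat → Pocket Gopher → Burrowing Owl.
It has 3 species and 2 links.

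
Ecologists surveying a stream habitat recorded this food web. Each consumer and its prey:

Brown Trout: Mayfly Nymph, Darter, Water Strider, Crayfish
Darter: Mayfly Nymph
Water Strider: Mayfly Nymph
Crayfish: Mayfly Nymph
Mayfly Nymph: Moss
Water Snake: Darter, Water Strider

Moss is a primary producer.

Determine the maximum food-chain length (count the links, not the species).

3 links

One longest chain: Moss → Mayfly Nymph → Darter → Water Snake.
It has 4 species and 3 links.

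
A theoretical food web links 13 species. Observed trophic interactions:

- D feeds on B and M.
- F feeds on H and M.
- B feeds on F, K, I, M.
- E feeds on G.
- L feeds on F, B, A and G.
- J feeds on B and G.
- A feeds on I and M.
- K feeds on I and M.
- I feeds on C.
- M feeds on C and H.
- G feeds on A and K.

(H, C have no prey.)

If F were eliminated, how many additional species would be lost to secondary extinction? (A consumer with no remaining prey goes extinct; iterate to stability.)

Remove F.
Every predator of it retains at least one other prey: B still has I, M, K; L still has A, G, B.
No consumer loses all prey, so no secondary extinctions occur.

0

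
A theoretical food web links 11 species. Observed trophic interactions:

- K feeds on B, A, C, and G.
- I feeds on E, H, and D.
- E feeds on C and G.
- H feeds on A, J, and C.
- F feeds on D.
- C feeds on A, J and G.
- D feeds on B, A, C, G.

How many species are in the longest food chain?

One longest chain: A → C → D → F.
It has 4 species and 3 links.

4 species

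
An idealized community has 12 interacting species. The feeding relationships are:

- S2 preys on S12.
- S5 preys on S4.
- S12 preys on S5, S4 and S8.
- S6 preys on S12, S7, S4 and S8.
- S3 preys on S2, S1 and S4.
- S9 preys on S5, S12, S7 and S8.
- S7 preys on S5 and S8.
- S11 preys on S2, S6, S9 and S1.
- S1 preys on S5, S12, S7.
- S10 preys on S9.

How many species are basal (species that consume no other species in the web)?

Basal species (no prey listed): S4, S8.
Count: 2.

2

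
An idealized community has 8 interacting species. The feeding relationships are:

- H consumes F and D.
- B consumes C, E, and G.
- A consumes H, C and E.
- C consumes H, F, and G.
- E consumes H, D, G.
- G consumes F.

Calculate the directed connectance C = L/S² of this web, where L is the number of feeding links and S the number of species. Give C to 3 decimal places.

The web has S = 8 species and L = 15 feeding links.
C = L / S² = 15 / 64 = 0.2344 ≈ 0.234.

C = 0.234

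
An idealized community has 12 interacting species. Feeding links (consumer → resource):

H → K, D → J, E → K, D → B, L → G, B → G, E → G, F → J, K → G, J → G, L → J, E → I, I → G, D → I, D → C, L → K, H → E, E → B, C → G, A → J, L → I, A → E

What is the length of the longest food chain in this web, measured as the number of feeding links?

3 links

One longest chain: G → I → E → A.
It has 4 species and 3 links.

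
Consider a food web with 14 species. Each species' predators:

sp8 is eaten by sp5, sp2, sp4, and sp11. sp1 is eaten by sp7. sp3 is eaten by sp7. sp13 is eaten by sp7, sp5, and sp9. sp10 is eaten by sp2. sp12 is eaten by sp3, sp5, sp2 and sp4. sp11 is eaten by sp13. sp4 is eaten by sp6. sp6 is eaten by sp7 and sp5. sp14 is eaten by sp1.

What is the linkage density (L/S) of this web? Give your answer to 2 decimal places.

There are L = 19 links among S = 14 species.
L/S = 19/14 = 1.3571 ≈ 1.36.

L/S = 1.36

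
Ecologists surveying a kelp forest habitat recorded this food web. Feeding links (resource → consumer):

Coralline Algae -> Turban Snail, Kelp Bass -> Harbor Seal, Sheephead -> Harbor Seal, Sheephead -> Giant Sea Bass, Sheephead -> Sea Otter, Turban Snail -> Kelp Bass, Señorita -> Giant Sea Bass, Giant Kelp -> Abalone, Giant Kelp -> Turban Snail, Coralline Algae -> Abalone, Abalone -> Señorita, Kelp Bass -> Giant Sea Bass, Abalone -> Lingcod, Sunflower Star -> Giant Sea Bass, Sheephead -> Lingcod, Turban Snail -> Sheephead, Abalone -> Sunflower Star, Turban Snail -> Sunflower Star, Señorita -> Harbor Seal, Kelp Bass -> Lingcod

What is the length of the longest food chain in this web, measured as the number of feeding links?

3 links

One longest chain: Coralline Algae → Abalone → Señorita → Giant Sea Bass.
It has 4 species and 3 links.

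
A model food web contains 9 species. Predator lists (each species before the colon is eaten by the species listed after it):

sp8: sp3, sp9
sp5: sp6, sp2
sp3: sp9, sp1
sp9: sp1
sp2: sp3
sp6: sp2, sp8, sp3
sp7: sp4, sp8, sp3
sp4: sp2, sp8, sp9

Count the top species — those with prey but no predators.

Top species (has prey, but nothing eats it): sp1.
Count: 1.

1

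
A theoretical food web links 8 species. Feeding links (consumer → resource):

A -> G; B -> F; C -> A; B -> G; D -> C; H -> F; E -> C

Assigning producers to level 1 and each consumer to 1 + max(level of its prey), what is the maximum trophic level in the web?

4

Producers (level 1): F, G.
G → A → C → D gives D level 4.
No species has a prey at level 4, so no species reaches level 5.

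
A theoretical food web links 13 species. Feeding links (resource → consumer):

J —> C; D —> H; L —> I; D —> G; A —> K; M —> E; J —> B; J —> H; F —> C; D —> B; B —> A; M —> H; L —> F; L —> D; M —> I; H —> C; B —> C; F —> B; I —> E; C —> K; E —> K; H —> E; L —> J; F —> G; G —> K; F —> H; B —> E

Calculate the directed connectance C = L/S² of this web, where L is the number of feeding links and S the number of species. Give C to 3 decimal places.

C = 0.160

The web has S = 13 species and L = 27 feeding links.
C = L / S² = 27 / 169 = 0.1598 ≈ 0.160.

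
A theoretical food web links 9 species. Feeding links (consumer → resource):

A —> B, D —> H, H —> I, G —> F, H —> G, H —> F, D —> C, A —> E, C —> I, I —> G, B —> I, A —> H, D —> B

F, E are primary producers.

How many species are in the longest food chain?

5 species

One longest chain: F → G → I → B → A.
It has 5 species and 4 links.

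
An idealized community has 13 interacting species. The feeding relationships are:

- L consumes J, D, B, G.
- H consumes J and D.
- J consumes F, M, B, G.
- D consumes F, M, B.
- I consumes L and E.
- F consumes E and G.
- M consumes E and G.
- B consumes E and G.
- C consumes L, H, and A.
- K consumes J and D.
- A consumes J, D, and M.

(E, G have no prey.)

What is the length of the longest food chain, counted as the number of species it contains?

One longest chain: E → M → J → A → C.
It has 5 species and 4 links.

5 species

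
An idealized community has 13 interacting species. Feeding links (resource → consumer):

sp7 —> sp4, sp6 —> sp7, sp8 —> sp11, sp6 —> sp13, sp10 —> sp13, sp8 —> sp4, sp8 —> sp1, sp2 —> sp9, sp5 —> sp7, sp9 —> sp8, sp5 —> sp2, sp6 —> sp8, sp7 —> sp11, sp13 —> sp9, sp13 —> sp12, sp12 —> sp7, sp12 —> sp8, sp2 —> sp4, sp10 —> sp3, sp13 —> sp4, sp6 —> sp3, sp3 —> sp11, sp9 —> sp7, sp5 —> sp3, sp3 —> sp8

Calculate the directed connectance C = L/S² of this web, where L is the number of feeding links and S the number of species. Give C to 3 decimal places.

The web has S = 13 species and L = 25 feeding links.
C = L / S² = 25 / 169 = 0.1479 ≈ 0.148.

C = 0.148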